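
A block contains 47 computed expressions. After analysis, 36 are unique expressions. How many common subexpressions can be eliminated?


CSE count = total expressions - unique expressions
= 47 - 36 = 11

11


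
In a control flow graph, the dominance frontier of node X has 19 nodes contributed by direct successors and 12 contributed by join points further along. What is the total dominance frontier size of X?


DF(X) = direct successor contributions + join point contributions
= 19 + 12 = 31

31


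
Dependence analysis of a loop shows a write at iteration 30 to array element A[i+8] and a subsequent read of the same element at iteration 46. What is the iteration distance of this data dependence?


Distance = read iteration - write iteration
= 46 - 30 = 16

16


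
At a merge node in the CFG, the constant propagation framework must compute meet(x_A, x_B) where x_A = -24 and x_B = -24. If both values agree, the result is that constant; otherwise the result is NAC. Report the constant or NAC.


Meet operation: if both paths give the same constant, result is that constant; if they differ, result is NAC (not-a-constant).
Path A: -24, Path B: -24 -> equal
Result: constant -> -24

-24


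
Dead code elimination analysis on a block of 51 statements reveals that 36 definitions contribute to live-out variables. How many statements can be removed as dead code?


Dead code = total statements - live definitions
= 51 - 36 = 15

15


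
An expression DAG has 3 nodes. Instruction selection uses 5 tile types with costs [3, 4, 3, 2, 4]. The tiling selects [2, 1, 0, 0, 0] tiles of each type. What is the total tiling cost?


Total cost = sum(count_i * cost_i)
= 2*3 + 1*4 + 0*3 + 0*2 + 0*4
= 10

10


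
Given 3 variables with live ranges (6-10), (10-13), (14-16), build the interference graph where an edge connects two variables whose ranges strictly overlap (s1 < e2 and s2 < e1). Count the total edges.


Check all pairs for overlapping intervals.
Two intervals (s1,e1) and (s2,e2) overlap if s1 < e2 and s2 < e1.
v0 (6-10) vs v1..v2: overlaps none -> 0
v1 (10-13) vs v2: overlaps none -> 0
Total overlapping pairs = 0 + 0 = 0

0


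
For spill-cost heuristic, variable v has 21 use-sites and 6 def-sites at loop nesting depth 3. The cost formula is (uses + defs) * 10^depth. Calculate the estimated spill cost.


uses + defs = 21 + 6 = 27
10^3 = 1000
Spill cost = 27 * 1000 = 27000

27000


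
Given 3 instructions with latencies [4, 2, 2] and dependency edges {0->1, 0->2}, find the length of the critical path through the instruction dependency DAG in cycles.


Compute longest path through dependency graph: dist(Ik) = max over predecessors of dist + latency(Ik).
dist(I0) = latency 4 = 4
dist(I1) = dist(I0) + 2 = 4 + 2 = 6
dist(I2) = dist(I0) + 2 = 4 + 2 = 6
Critical path = max dist = 6

6


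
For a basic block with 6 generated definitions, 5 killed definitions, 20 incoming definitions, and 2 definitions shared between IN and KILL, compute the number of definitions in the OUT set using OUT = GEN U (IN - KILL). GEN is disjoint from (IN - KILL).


IN - KILL: 20 - 2 = 18 surviving definitions
OUT = GEN + surviving = 6 + 18 = 24

24


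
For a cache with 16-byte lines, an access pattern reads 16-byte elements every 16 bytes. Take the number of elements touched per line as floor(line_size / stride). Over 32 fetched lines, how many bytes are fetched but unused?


Elements per line = floor(16 / 16) = 1
Bytes used per line = 1 * 16 = 16
Wasted per line = 16 - 16 = 0
Total wasted = 0 * 32 = 0

0


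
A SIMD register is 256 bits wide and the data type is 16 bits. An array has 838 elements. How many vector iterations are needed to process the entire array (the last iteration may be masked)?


Width = 256 / 16 = 16 elements per vector op
Iterations = ceil(838 / 16) = 53

53


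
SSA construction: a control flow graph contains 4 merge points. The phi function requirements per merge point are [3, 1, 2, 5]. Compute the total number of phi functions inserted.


Total phi functions = sum of phi functions at each join node
= 3 + 1 + 2 + 5 = 11

11


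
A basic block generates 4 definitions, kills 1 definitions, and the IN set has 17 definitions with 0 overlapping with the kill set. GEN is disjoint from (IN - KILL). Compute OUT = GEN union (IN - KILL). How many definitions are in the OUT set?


IN - KILL: 17 - 0 = 17 surviving definitions
OUT = GEN + surviving = 4 + 17 = 21

21


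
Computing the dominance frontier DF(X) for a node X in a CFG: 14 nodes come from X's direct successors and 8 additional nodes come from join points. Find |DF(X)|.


DF(X) = direct successor contributions + join point contributions
= 14 + 8 = 22

22


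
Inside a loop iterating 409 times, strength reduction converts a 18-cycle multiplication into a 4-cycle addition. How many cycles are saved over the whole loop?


Per-iteration saving = 18 - 4 = 14
Total saved = 409 * 14 = 5726

5726


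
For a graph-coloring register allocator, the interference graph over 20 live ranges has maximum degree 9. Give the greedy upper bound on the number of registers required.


Greedy coloring never needs more than (max_degree + 1) colors: when coloring a vertex, at most max_degree neighbors are already colored.
Upper bound = 9 + 1 = 10

10


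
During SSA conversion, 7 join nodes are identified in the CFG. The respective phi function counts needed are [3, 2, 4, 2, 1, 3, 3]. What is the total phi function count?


Total phi functions = sum of phi functions at each join node
= 3 + 2 + 4 + 2 + 1 + 3 + 3 = 18

18


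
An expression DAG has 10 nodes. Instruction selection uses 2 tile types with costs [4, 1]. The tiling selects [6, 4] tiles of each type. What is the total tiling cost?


Total cost = sum(count_i * cost_i)
= 6*4 + 4*1
= 28

28


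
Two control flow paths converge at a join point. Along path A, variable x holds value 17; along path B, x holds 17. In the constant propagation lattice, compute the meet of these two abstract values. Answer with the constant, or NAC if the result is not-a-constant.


Meet operation: if both paths give the same constant, result is that constant; if they differ, result is NAC (not-a-constant).
Path A: 17, Path B: 17 -> equal
Result: constant -> 17

17


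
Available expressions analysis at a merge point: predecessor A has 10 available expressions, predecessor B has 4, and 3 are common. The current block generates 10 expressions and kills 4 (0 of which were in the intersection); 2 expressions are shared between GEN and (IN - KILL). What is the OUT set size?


IN = intersection of predecessors = 3
IN - KILL = 3 - 0 = 3
|OUT| = |GEN| + |IN - KILL| - |GEN ∩ (IN - KILL)| = 10 + 3 - 2 = 11

11


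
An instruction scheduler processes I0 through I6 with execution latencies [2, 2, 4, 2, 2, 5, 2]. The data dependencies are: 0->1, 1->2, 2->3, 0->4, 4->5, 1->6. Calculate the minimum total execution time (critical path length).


Compute longest path through dependency graph: dist(Ik) = max over predecessors of dist + latency(Ik).
dist(I0) = latency 2 = 2
dist(I1) = dist(I0) + 2 = 2 + 2 = 4
dist(I2) = dist(I1) + 4 = 4 + 4 = 8
dist(I3) = dist(I2) + 2 = 8 + 2 = 10
dist(I4) = dist(I0) + 2 = 2 + 2 = 4
dist(I5) = dist(I4) + 5 = 4 + 5 = 9
dist(I6) = dist(I1) + 2 = 4 + 2 = 6
Critical path = max dist = 10

10


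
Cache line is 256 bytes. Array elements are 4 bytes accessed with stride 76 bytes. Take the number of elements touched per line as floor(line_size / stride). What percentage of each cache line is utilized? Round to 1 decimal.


Elements per cache line = floor(256 / 76) = 3
Bytes used = 3 * 4 = 12
Utilization = 12 / 256 * 100 = 4.7%

4.7


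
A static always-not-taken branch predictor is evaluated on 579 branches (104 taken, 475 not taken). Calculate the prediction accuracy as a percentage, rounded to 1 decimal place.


Predictor: always-not-taken
Correct predictions = 475
Accuracy = 475 / 579 * 100 = 82.0%

82.0


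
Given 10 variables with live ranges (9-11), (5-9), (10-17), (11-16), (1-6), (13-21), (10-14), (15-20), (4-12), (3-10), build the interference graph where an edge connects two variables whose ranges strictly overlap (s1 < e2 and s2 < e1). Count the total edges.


Check all pairs for overlapping intervals.
Two intervals (s1,e1) and (s2,e2) overlap if s1 < e2 and s2 < e1.
v0 (9-11) vs v1..v9: overlaps v2, v6, v8, v9 -> 4
v1 (5-9) vs v2..v9: overlaps v4, v8, v9 -> 3
v2 (10-17) vs v3..v9: overlaps v3, v5, v6, v7, v8 -> 5
v3 (11-16) vs v4..v9: overlaps v5, v6, v7, v8 -> 4
v4 (1-6) vs v5..v9: overlaps v8, v9 -> 2
v5 (13-21) vs v6..v9: overlaps v6, v7 -> 2
v6 (10-14) vs v7..v9: overlaps v8 -> 1
v7 (15-20) vs v8..v9: overlaps none -> 0
v8 (4-12) vs v9: overlaps v9 -> 1
Total overlapping pairs = 4 + 3 + 5 + 4 + 2 + 2 + 1 + 0 + 1 = 22

22


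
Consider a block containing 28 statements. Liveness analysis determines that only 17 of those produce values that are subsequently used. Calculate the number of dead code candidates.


Dead code = total statements - live definitions
= 28 - 17 = 11

11


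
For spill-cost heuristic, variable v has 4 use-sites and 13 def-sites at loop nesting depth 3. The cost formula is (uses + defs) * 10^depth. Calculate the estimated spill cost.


uses + defs = 4 + 13 = 17
10^3 = 1000
Spill cost = 17 * 1000 = 17000

17000


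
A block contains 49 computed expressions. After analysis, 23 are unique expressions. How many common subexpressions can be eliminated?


CSE count = total expressions - unique expressions
= 49 - 23 = 26

26


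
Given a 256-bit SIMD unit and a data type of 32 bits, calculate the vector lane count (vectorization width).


Width = SIMD bits / data type bits
= 256 / 32 = 8

8


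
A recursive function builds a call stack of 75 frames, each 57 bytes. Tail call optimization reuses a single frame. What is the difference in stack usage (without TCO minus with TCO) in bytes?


Without TCO: 75 * 57 = 4275 bytes
With TCO: reuse 1 frame = 57 bytes
Savings = 4275 - 57 = 4218

4218


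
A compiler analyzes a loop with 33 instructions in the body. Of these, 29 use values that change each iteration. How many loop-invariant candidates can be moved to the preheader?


Invariant candidates = total - loop-dependent
= 33 - 29 = 4

4


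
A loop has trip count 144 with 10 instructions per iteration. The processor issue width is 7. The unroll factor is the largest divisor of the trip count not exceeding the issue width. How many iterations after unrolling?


Largest divisor of 144 <= 7 is 6
New iterations = 144 / 6 = 24

24


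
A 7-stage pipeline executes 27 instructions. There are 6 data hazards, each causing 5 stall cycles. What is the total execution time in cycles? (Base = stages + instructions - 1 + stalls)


Base cycles = 7 + 27 - 1 = 33
Total stalls = 6 * 5 = 30
Total = 33 + 30 = 63

63


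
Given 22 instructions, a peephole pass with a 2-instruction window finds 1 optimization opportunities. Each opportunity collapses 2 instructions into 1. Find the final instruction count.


Each match removes 1 instructions.
Total removed = 1 * 1 = 1
Remaining = 22 - 1 = 21

21


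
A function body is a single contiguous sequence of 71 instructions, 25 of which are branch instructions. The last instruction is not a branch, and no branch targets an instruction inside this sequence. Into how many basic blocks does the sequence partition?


With no in-sequence branch targets, the leaders are the first instruction plus the instruction after each branch.
Number of basic blocks = branches + 1
= 25 + 1 = 26

26


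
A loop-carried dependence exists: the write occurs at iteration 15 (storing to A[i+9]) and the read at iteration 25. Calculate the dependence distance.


Distance = read iteration - write iteration
= 25 - 15 = 10

10


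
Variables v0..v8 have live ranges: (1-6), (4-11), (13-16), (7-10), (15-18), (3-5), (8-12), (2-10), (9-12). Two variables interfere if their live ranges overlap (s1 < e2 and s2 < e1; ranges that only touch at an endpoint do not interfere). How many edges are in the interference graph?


Check all pairs for overlapping intervals.
Two intervals (s1,e1) and (s2,e2) overlap if s1 < e2 and s2 < e1.
v0 (1-6) vs v1..v8: overlaps v1, v5, v7 -> 3
v1 (4-11) vs v2..v8: overlaps v3, v5, v6, v7, v8 -> 5
v2 (13-16) vs v3..v8: overlaps v4 -> 1
v3 (7-10) vs v4..v8: overlaps v6, v7, v8 -> 3
v4 (15-18) vs v5..v8: overlaps none -> 0
v5 (3-5) vs v6..v8: overlaps v7 -> 1
v6 (8-12) vs v7..v8: overlaps v7, v8 -> 2
v7 (2-10) vs v8: overlaps v8 -> 1
Total overlapping pairs = 3 + 5 + 1 + 3 + 0 + 1 + 2 + 1 = 16

16


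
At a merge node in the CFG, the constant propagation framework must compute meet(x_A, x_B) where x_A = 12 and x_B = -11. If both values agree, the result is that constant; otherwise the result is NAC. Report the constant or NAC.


Meet operation: if both paths give the same constant, result is that constant; if they differ, result is NAC (not-a-constant).
Path A: 12, Path B: -11 -> differ
Result: not-a-constant -> NAC

NAC


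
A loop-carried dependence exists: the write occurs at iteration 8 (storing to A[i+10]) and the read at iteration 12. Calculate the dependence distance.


Distance = read iteration - write iteration
= 12 - 8 = 4

4


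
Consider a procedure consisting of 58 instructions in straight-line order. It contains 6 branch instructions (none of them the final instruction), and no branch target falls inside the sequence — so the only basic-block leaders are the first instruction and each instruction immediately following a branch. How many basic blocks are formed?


With no in-sequence branch targets, the leaders are the first instruction plus the instruction after each branch.
Number of basic blocks = branches + 1
= 6 + 1 = 7

7


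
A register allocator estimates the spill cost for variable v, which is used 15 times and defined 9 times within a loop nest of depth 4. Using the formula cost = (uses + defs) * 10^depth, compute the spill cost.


uses + defs = 15 + 9 = 24
10^4 = 10000
Spill cost = 24 * 10000 = 240000

240000


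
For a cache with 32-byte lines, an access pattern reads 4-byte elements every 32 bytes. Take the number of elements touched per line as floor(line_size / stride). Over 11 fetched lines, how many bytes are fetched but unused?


Elements per line = floor(32 / 32) = 1
Bytes used per line = 1 * 4 = 4
Wasted per line = 32 - 4 = 28
Total wasted = 28 * 11 = 308

308


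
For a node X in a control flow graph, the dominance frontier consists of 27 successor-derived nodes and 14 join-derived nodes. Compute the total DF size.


DF(X) = direct successor contributions + join point contributions
= 27 + 14 = 41

41


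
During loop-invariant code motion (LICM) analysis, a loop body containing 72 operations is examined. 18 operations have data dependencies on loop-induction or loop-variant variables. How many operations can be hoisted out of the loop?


Invariant candidates = total - loop-dependent
= 72 - 18 = 54

54


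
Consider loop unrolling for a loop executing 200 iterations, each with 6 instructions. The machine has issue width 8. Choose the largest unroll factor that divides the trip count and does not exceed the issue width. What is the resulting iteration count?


Largest divisor of 200 <= 8 is 8
New iterations = 200 / 8 = 25

25


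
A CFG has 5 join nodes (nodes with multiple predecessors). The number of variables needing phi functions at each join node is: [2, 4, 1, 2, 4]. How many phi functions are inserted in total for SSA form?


Total phi functions = sum of phi functions at each join node
= 2 + 4 + 1 + 2 + 4 = 13

13


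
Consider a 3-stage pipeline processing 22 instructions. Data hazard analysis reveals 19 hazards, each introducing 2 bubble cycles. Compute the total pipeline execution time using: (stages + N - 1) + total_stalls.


Base cycles = 3 + 22 - 1 = 24
Total stalls = 19 * 2 = 38
Total = 24 + 38 = 62

62


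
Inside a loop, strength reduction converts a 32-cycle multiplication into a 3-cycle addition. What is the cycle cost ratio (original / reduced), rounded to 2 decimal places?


Ratio = mult_cost / add_cost = 32 / 3 = 10.67

10.67


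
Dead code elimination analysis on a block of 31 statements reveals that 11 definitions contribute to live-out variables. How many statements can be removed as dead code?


Dead code = total statements - live definitions
= 31 - 11 = 20

20


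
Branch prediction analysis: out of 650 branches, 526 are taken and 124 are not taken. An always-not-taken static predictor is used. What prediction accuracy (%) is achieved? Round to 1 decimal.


Predictor: always-not-taken
Correct predictions = 124
Accuracy = 124 / 650 * 100 = 19.1%

19.1


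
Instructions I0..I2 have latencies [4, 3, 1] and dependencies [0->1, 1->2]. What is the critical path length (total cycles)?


Compute longest path through dependency graph: dist(Ik) = max over predecessors of dist + latency(Ik).
dist(I0) = latency 4 = 4
dist(I1) = dist(I0) + 3 = 4 + 3 = 7
dist(I2) = dist(I1) + 1 = 7 + 1 = 8
Critical path = max dist = 8

8


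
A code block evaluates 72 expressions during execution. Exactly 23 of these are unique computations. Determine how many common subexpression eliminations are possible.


CSE count = total expressions - unique expressions
= 72 - 23 = 49

49


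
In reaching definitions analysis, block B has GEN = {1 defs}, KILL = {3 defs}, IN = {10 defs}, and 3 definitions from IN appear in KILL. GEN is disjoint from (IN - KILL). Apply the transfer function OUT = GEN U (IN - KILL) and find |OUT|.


IN - KILL: 10 - 3 = 7 surviving definitions
OUT = GEN + surviving = 1 + 7 = 8

8


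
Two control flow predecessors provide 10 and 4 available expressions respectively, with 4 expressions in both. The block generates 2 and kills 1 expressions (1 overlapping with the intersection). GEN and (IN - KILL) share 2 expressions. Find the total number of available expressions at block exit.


IN = intersection of predecessors = 4
IN - KILL = 4 - 1 = 3
|OUT| = |GEN| + |IN - KILL| - |GEN ∩ (IN - KILL)| = 2 + 3 - 2 = 3

3


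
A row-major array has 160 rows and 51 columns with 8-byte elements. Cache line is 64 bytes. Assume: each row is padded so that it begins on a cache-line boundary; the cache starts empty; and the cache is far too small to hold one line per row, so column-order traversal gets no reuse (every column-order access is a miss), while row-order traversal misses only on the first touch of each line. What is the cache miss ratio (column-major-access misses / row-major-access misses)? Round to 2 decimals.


Each row occupies 51 * 8 = 408 bytes and starts on a line boundary, so it spans ceil(408 / 64) = 7 cache lines.
Row-major traversal misses (one per line touched): 160 * ceil(51 * 8 / 64) = 1120
Column-major traversal misses (no reuse, every access misses): 160 * 51 = 8160
Ratio = 8160 / 1120 = 7.29

7.29


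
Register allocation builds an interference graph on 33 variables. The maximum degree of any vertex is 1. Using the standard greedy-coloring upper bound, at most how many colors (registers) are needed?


Greedy coloring never needs more than (max_degree + 1) colors: when coloring a vertex, at most max_degree neighbors are already colored.
Upper bound = 1 + 1 = 2

2


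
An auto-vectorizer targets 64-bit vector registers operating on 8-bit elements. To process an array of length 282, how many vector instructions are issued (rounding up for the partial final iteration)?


Width = 64 / 8 = 8 elements per vector op
Iterations = ceil(282 / 8) = 36

36


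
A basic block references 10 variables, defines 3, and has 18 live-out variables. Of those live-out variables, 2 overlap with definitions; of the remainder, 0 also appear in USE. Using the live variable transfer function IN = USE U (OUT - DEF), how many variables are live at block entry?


OUT - DEF: 18 - 2 = 16
|IN| = |USE| + |OUT - DEF| - |USE ∩ (OUT - DEF)| = 10 + 16 - 0 = 26

26


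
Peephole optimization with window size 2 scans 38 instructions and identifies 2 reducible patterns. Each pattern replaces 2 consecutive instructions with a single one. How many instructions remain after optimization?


Each match removes 1 instructions.
Total removed = 2 * 1 = 2
Remaining = 38 - 2 = 36

36


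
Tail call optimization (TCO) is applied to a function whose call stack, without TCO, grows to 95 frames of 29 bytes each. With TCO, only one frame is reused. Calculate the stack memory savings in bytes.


Without TCO: 95 * 29 = 2755 bytes
With TCO: reuse 1 frame = 29 bytes
Savings = 2755 - 29 = 2726

2726


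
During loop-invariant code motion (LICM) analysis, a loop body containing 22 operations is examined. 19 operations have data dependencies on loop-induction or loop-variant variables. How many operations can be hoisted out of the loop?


Invariant candidates = total - loop-dependent
= 22 - 19 = 3

3


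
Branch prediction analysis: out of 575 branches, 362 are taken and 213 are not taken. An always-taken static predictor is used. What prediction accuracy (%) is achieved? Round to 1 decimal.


Predictor: always-taken
Correct predictions = 362
Accuracy = 362 / 575 * 100 = 63.0%

63.0


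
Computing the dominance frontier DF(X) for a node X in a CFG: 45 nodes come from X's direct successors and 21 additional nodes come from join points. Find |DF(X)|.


DF(X) = direct successor contributions + join point contributions
= 45 + 21 = 66

66


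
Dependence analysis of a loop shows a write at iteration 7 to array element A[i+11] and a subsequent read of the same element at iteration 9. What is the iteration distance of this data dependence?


Distance = read iteration - write iteration
= 9 - 7 = 2

2


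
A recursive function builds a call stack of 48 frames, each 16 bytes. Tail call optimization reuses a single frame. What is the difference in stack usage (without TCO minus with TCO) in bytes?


Without TCO: 48 * 16 = 768 bytes
With TCO: reuse 1 frame = 16 bytes
Savings = 768 - 16 = 752

752


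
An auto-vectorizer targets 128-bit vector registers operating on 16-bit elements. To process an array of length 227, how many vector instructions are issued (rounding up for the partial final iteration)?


Width = 128 / 16 = 8 elements per vector op
Iterations = ceil(227 / 8) = 29

29


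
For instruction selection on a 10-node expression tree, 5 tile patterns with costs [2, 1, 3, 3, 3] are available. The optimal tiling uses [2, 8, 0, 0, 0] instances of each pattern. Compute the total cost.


Total cost = sum(count_i * cost_i)
= 2*2 + 8*1 + 0*3 + 0*3 + 0*3
= 12

12


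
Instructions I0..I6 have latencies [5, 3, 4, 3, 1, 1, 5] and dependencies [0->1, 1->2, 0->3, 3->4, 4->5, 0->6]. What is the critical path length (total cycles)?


Compute longest path through dependency graph: dist(Ik) = max over predecessors of dist + latency(Ik).
dist(I0) = latency 5 = 5
dist(I1) = dist(I0) + 3 = 5 + 3 = 8
dist(I2) = dist(I1) + 4 = 8 + 4 = 12
dist(I3) = dist(I0) + 3 = 5 + 3 = 8
dist(I4) = dist(I3) + 1 = 8 + 1 = 9
dist(I5) = dist(I4) + 1 = 9 + 1 = 10
dist(I6) = dist(I0) + 5 = 5 + 5 = 10
Critical path = max dist = 12

12


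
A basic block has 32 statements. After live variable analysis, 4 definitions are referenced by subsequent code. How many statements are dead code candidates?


Dead code = total statements - live definitions
= 32 - 4 = 28

28


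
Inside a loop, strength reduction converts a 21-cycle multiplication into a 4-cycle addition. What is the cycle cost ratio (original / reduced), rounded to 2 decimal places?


Ratio = mult_cost / add_cost = 21 / 4 = 5.25

5.25


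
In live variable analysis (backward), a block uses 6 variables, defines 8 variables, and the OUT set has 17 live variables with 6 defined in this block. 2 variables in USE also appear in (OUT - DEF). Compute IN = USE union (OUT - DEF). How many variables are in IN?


OUT - DEF: 17 - 6 = 11
|IN| = |USE| + |OUT - DEF| - |USE ∩ (OUT - DEF)| = 6 + 11 - 2 = 15

15


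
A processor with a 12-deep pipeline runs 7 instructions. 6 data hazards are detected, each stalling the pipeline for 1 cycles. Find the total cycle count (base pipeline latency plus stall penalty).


Base cycles = 12 + 7 - 1 = 18
Total stalls = 6 * 1 = 6
Total = 18 + 6 = 24

24


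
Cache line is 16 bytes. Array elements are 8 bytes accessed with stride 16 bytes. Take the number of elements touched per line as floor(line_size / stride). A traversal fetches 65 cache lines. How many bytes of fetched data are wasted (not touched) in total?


Elements per line = floor(16 / 16) = 1
Bytes used per line = 1 * 8 = 8
Wasted per line = 16 - 8 = 8
Total wasted = 8 * 65 = 520

520


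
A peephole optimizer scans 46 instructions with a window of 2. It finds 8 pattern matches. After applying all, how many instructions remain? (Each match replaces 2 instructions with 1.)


Each match removes 1 instructions.
Total removed = 8 * 1 = 8
Remaining = 46 - 8 = 38

38


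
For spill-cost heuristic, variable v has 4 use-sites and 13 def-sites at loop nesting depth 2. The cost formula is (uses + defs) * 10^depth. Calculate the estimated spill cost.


uses + defs = 4 + 13 = 17
10^2 = 100
Spill cost = 17 * 100 = 1700

1700


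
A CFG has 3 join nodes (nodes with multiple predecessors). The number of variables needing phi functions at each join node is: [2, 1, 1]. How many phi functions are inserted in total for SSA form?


Total phi functions = sum of phi functions at each join node
= 2 + 1 + 1 = 4

4


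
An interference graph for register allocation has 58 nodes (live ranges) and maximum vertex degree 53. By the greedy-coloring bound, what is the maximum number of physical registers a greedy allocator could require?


Greedy coloring never needs more than (max_degree + 1) colors: when coloring a vertex, at most max_degree neighbors are already colored.
Upper bound = 53 + 1 = 54

54


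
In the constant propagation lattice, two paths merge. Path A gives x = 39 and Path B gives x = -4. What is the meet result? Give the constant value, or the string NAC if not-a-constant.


Meet operation: if both paths give the same constant, result is that constant; if they differ, result is NAC (not-a-constant).
Path A: 39, Path B: -4 -> differ
Result: not-a-constant -> NAC

NAC


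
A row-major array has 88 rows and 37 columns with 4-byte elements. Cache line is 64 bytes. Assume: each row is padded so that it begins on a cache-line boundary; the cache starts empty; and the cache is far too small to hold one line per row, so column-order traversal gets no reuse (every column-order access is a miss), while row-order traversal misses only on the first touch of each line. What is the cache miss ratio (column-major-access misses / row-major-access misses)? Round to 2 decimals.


Each row occupies 37 * 4 = 148 bytes and starts on a line boundary, so it spans ceil(148 / 64) = 3 cache lines.
Row-major traversal misses (one per line touched): 88 * ceil(37 * 4 / 64) = 264
Column-major traversal misses (no reuse, every access misses): 88 * 37 = 3256
Ratio = 3256 / 264 = 12.33

12.33


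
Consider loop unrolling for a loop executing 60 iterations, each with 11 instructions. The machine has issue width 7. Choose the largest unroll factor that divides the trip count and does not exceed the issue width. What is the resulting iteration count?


Largest divisor of 60 <= 7 is 6
New iterations = 60 / 6 = 10

10


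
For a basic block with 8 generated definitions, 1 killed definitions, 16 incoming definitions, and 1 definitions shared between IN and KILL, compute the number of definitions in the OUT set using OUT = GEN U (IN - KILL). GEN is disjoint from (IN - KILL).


IN - KILL: 16 - 1 = 15 surviving definitions
OUT = GEN + surviving = 8 + 15 = 23

23


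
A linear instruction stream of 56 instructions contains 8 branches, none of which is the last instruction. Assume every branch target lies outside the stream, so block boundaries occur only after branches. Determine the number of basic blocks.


With no in-sequence branch targets, the leaders are the first instruction plus the instruction after each branch.
Number of basic blocks = branches + 1
= 8 + 1 = 9

9


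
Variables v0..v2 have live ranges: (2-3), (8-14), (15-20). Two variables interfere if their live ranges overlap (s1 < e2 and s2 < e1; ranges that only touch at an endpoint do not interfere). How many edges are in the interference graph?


Check all pairs for overlapping intervals.
Two intervals (s1,e1) and (s2,e2) overlap if s1 < e2 and s2 < e1.
v0 (2-3) vs v1..v2: overlaps none -> 0
v1 (8-14) vs v2: overlaps none -> 0
Total overlapping pairs = 0 + 0 = 0

0


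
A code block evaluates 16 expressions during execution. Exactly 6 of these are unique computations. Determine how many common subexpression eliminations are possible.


CSE count = total expressions - unique expressions
= 16 - 6 = 10

10


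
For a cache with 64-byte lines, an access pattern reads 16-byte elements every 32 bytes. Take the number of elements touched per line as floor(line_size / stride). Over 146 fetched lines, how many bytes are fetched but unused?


Elements per line = floor(64 / 32) = 2
Bytes used per line = 2 * 16 = 32
Wasted per line = 64 - 32 = 32
Total wasted = 32 * 146 = 4672

4672


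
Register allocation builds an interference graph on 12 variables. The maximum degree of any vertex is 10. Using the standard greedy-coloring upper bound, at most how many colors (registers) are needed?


Greedy coloring never needs more than (max_degree + 1) colors: when coloring a vertex, at most max_degree neighbors are already colored.
Upper bound = 10 + 1 = 11

11


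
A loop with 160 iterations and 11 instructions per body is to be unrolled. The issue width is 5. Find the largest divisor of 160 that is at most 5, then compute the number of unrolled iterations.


Largest divisor of 160 <= 5 is 5
New iterations = 160 / 5 = 32

32


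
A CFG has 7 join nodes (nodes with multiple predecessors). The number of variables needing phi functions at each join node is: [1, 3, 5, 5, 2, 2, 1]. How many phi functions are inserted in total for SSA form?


Total phi functions = sum of phi functions at each join node
= 1 + 3 + 5 + 5 + 2 + 2 + 1 = 19

19


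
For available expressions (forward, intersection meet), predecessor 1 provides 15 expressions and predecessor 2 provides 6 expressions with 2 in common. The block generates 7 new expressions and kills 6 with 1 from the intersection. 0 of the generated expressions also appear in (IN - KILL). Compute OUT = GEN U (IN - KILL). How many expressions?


IN = intersection of predecessors = 2
IN - KILL = 2 - 1 = 1
|OUT| = |GEN| + |IN - KILL| - |GEN ∩ (IN - KILL)| = 7 + 1 - 0 = 8

8


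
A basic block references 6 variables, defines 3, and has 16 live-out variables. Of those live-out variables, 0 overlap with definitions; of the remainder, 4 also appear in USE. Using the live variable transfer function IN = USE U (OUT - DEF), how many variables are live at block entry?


OUT - DEF: 16 - 0 = 16
|IN| = |USE| + |OUT - DEF| - |USE ∩ (OUT - DEF)| = 6 + 16 - 4 = 18

18


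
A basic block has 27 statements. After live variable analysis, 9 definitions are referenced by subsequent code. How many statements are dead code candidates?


Dead code = total statements - live definitions
= 27 - 9 = 18

18


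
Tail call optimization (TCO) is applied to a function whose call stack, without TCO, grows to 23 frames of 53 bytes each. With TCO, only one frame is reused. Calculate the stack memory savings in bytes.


Without TCO: 23 * 53 = 1219 bytes
With TCO: reuse 1 frame = 53 bytes
Savings = 1219 - 53 = 1166

1166


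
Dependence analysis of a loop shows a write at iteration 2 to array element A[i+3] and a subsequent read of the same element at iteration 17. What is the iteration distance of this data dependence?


Distance = read iteration - write iteration
= 17 - 2 = 15

15


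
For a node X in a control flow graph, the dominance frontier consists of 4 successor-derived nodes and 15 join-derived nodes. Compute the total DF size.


DF(X) = direct successor contributions + join point contributions
= 4 + 15 = 19

19


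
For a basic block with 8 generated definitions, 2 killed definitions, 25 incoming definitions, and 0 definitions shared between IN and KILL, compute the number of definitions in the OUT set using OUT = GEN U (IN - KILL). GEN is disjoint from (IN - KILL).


IN - KILL: 25 - 0 = 25 surviving definitions
OUT = GEN + surviving = 8 + 25 = 33

33


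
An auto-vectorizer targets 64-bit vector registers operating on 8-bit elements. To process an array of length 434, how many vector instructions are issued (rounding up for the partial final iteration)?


Width = 64 / 8 = 8 elements per vector op
Iterations = ceil(434 / 8) = 55

55


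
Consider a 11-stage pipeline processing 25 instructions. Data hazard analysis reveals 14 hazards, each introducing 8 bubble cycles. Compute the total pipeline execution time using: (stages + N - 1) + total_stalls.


Base cycles = 11 + 25 - 1 = 35
Total stalls = 14 * 8 = 112
Total = 35 + 112 = 147

147


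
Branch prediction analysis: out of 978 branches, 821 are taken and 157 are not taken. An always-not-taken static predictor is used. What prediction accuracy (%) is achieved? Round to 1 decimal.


Predictor: always-not-taken
Correct predictions = 157
Accuracy = 157 / 978 * 100 = 16.1%

16.1


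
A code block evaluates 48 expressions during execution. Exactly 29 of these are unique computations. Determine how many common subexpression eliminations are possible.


CSE count = total expressions - unique expressions
= 48 - 29 = 19

19


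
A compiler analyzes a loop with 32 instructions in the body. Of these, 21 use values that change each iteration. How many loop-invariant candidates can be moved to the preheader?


Invariant candidates = total - loop-dependent
= 32 - 21 = 11

11


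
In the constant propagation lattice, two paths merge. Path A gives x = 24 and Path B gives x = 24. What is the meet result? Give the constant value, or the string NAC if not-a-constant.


Meet operation: if both paths give the same constant, result is that constant; if they differ, result is NAC (not-a-constant).
Path A: 24, Path B: 24 -> equal
Result: constant -> 24

24


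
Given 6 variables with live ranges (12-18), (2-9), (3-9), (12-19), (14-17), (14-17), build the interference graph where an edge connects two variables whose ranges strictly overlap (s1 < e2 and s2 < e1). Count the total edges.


Check all pairs for overlapping intervals.
Two intervals (s1,e1) and (s2,e2) overlap if s1 < e2 and s2 < e1.
v0 (12-18) vs v1..v5: overlaps v3, v4, v5 -> 3
v1 (2-9) vs v2..v5: overlaps v2 -> 1
v2 (3-9) vs v3..v5: overlaps none -> 0
v3 (12-19) vs v4..v5: overlaps v4, v5 -> 2
v4 (14-17) vs v5: overlaps v5 -> 1
Total overlapping pairs = 3 + 1 + 0 + 2 + 1 = 7

7


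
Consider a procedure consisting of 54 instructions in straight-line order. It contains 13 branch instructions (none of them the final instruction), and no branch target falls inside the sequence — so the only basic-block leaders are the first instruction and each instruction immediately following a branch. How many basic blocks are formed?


With no in-sequence branch targets, the leaders are the first instruction plus the instruction after each branch.
Number of basic blocks = branches + 1
= 13 + 1 = 14

14


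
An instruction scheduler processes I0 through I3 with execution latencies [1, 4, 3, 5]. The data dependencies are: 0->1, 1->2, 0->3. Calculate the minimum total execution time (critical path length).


Compute longest path through dependency graph: dist(Ik) = max over predecessors of dist + latency(Ik).
dist(I0) = latency 1 = 1
dist(I1) = dist(I0) + 4 = 1 + 4 = 5
dist(I2) = dist(I1) + 3 = 5 + 3 = 8
dist(I3) = dist(I0) + 5 = 1 + 5 = 6
Critical path = max dist = 8

8


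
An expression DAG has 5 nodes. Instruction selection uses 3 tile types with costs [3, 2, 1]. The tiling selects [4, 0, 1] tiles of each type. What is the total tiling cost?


Total cost = sum(count_i * cost_i)
= 4*3 + 0*2 + 1*1
= 13

13


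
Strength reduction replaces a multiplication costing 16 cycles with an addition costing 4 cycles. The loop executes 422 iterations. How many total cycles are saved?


Per-iteration saving = 16 - 4 = 12
Total saved = 422 * 12 = 5064

5064


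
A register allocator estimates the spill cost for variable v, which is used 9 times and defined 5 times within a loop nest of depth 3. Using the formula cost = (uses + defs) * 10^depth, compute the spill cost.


uses + defs = 9 + 5 = 14
10^3 = 1000
Spill cost = 14 * 1000 = 14000

14000


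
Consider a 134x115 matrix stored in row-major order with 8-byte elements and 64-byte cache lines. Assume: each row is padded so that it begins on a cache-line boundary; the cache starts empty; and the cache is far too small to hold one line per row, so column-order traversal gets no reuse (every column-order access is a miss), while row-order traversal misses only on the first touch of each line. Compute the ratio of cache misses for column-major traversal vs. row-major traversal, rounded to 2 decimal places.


Each row occupies 115 * 8 = 920 bytes and starts on a line boundary, so it spans ceil(920 / 64) = 15 cache lines.
Row-major traversal misses (one per line touched): 134 * ceil(115 * 8 / 64) = 2010
Column-major traversal misses (no reuse, every access misses): 134 * 115 = 15410
Ratio = 15410 / 2010 = 7.67

7.67


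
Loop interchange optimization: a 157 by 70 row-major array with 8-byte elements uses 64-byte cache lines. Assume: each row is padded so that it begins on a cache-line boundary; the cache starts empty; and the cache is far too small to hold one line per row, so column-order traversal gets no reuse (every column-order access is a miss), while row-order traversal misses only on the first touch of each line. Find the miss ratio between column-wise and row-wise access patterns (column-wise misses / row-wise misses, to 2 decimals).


Each row occupies 70 * 8 = 560 bytes and starts on a line boundary, so it spans ceil(560 / 64) = 9 cache lines.
Row-major traversal misses (one per line touched): 157 * ceil(70 * 8 / 64) = 1413
Column-major traversal misses (no reuse, every access misses): 157 * 70 = 10990
Ratio = 10990 / 1413 = 7.78

7.78


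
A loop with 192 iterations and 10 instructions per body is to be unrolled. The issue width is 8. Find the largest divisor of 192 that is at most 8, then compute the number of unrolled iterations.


Largest divisor of 192 <= 8 is 8
New iterations = 192 / 8 = 24

24


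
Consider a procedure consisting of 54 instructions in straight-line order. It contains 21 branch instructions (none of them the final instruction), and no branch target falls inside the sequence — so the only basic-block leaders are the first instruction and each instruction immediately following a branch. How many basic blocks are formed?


With no in-sequence branch targets, the leaders are the first instruction plus the instruction after each branch.
Number of basic blocks = branches + 1
= 21 + 1 = 22

22


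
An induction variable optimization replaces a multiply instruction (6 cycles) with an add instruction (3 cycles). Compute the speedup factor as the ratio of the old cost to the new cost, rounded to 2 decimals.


Ratio = mult_cost / add_cost = 6 / 3 = 2.0

2.0


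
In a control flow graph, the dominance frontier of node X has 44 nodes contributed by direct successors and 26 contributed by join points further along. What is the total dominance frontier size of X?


DF(X) = direct successor contributions + join point contributions
= 44 + 26 = 70

70
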